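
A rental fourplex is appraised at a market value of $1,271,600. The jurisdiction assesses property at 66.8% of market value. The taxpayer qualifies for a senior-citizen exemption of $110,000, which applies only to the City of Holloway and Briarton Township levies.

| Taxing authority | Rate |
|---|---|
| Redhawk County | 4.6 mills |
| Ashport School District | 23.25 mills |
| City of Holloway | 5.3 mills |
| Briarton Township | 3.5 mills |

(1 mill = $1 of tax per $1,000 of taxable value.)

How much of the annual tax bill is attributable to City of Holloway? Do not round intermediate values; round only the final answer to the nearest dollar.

$3,919

Assessed value = $1,271,600 × 0.668 = $849,428.8
City of Holloway taxable value = $849,428.8 − $110,000 = $739,428.8
City of Holloway levy = $739,428.8 × 0.0053 = $3,918.97264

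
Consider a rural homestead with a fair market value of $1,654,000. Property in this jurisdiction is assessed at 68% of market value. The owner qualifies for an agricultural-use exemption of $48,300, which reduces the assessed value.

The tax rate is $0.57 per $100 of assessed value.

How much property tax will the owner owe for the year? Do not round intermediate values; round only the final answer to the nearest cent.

Assessed value = $1,654,000 × 0.68 = $1,124,720
Taxable value = $1,124,720 − $48,300 = $1,076,420
Tax = $1,076,420 × 0.0057 = $6,135.594

$6,135.59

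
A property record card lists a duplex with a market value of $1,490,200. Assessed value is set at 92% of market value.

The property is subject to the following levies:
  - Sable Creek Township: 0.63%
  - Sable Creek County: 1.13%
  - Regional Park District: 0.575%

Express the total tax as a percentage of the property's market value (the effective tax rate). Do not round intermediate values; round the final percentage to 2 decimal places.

Assessed value = $1,490,200 × 0.92 = $1,370,984
Sable Creek Township: $1,370,984 × 0.0063 = $8,637.1992
Sable Creek County: $1,370,984 × 0.0113 = $15,492.1192
Regional Park District: $1,370,984 × 0.00575 = $7,883.158
Total tax = $32,012.4764
Effective rate = $32,012.4764 ÷ $1,490,200 = 2.15% of market value

2.15%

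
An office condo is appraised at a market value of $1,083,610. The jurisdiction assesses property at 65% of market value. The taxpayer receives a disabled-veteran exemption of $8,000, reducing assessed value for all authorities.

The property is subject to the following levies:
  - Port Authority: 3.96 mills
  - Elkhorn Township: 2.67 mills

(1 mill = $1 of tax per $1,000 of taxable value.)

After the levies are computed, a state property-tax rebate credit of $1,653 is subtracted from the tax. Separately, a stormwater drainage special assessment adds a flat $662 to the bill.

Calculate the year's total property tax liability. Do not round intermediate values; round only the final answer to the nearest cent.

$3,625.78

Assessed value = $1,083,610 × 0.65 = $704,346.5
Taxable value = $704,346.5 − $8,000 = $696,346.5
Port Authority: $696,346.5 × 0.00396 = $2,757.53214
Elkhorn Township: $696,346.5 × 0.00267 = $1,859.245155
Levies subtotal = $4,616.777295
After credit = $4,616.777295 − $1,653 = $2,963.777295
Total = $2,963.777295 + $662 = $3,625.777295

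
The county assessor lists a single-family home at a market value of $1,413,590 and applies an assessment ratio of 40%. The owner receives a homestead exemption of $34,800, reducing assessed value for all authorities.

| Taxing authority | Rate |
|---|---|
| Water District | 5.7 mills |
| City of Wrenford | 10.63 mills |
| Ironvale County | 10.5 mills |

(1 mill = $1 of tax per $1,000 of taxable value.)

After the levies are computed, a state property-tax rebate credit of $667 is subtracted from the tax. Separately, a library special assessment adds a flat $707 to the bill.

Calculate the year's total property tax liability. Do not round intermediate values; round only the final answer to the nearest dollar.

$14,277

Assessed value = $1,413,590 × 0.4 = $565,436
Taxable value = $565,436 − $34,800 = $530,636
Water District: $530,636 × 0.0057 = $3,024.6252
City of Wrenford: $530,636 × 0.01063 = $5,640.66068
Ironvale County: $530,636 × 0.0105 = $5,571.678
Levies subtotal = $14,236.96388
After credit = $14,236.96388 − $667 = $13,569.96388
Total = $13,569.96388 + $707 = $14,276.96388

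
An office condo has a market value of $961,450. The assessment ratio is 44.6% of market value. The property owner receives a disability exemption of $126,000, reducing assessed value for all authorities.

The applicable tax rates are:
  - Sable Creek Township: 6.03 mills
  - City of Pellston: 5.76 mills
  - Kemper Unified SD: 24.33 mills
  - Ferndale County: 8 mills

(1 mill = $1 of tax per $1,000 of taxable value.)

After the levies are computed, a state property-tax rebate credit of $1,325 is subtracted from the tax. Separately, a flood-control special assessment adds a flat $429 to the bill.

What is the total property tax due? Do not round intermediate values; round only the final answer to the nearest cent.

Assessed value = $961,450 × 0.446 = $428,806.7
Taxable value = $428,806.7 − $126,000 = $302,806.7
Sable Creek Township: $302,806.7 × 0.00603 = $1,825.924401
City of Pellston: $302,806.7 × 0.00576 = $1,744.166592
Kemper Unified SD: $302,806.7 × 0.02433 = $7,367.287011
Ferndale County: $302,806.7 × 0.008 = $2,422.4536
Levies subtotal = $13,359.831604
After credit = $13,359.831604 − $1,325 = $12,034.831604
Total = $12,034.831604 + $429 = $12,463.831604

$12,463.83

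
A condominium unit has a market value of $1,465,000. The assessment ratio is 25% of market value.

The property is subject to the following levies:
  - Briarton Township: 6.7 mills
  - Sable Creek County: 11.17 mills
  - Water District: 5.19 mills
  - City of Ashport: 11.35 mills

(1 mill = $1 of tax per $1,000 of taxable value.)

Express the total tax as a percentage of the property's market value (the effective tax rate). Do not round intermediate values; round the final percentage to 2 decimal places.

0.86%

Assessed value = $1,465,000 × 0.25 = $366,250
Briarton Township: $366,250 × 0.0067 = $2,453.875
Sable Creek County: $366,250 × 0.01117 = $4,091.0125
Water District: $366,250 × 0.00519 = $1,900.8375
City of Ashport: $366,250 × 0.01135 = $4,156.9375
Total tax = $12,602.6625
Effective rate = $12,602.6625 ÷ $1,465,000 = 0.86% of market value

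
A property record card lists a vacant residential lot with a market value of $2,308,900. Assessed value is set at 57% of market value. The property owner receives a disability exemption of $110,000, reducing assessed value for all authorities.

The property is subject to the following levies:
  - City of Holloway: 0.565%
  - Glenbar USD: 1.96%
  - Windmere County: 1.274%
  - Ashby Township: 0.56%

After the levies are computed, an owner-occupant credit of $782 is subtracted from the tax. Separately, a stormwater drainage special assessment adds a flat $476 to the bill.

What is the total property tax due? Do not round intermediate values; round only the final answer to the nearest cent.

Assessed value = $2,308,900 × 0.57 = $1,316,073
Taxable value = $1,316,073 − $110,000 = $1,206,073
City of Holloway: $1,206,073 × 0.00565 = $6,814.31245
Glenbar USD: $1,206,073 × 0.0196 = $23,639.0308
Windmere County: $1,206,073 × 0.01274 = $15,365.37002
Ashby Township: $1,206,073 × 0.0056 = $6,754.0088
Levies subtotal = $52,572.72207
After credit = $52,572.72207 − $782 = $51,790.72207
Total = $51,790.72207 + $476 = $52,266.72207

$52,266.72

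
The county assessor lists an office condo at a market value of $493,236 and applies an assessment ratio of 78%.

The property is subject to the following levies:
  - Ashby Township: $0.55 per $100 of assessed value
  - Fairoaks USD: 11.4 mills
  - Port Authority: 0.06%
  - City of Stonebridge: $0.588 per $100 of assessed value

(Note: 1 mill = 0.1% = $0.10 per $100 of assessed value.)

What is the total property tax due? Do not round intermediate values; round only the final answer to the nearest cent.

Assessed value = $493,236 × 0.78 = $384,724.08
Ashby Township: $384,724.08 × 0.0055 = $2,115.98244
Fairoaks USD: $384,724.08 × 0.0114 = $4,385.854512
Port Authority: $384,724.08 × 0.0006 = $230.834448
City of Stonebridge: $384,724.08 × 0.00588 = $2,262.1775904
Total = $8,994.8489904

$8,994.85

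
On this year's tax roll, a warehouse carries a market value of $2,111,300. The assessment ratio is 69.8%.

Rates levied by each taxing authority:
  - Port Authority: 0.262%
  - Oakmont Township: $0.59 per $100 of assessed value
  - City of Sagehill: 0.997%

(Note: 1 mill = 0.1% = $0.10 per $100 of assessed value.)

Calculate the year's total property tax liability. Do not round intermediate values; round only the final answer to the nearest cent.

Assessed value = $2,111,300 × 0.698 = $1,473,687.4
Port Authority: $1,473,687.4 × 0.00262 = $3,861.060988
Oakmont Township: $1,473,687.4 × 0.0059 = $8,694.75566
City of Sagehill: $1,473,687.4 × 0.00997 = $14,692.663378
Total = $27,248.480026

$27,248.48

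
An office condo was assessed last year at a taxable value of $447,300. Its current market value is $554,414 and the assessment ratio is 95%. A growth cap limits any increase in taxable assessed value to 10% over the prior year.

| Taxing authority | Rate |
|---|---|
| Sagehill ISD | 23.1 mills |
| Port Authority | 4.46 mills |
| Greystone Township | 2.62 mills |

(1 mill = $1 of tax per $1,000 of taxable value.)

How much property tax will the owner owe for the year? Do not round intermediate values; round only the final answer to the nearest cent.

$14,849.47

Uncapped assessed value = $554,414 × 0.95 = $526,693.3
Cap limit = $447,300 × 1.1 = $492,030
Taxable assessed value = min($526,693.3, $492,030) = $492,030 (cap binds)
Sagehill ISD: $492,030 × 0.0231 = $11,365.893
Port Authority: $492,030 × 0.00446 = $2,194.4538
Greystone Township: $492,030 × 0.00262 = $1,289.1186
Total = $14,849.4654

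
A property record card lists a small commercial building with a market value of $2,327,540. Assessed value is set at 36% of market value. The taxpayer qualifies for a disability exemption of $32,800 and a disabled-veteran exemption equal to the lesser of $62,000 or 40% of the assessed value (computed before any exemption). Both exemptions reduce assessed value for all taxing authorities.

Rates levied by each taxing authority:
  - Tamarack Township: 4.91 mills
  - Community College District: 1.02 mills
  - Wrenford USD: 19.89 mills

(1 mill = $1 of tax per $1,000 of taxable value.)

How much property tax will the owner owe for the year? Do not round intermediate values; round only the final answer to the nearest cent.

Assessed value = $2,327,540 × 0.36 = $837,914.4
Disabled-veteran exemption = min($62,000, 40% × $837,914.4) = min($62,000, $335,165.76) = $62,000 (dollar cap binds)
Taxable value = $837,914.4 − $32,800 − $62,000 = $743,114.4
Tamarack Township: $743,114.4 × 0.00491 = $3,648.691704
Community College District: $743,114.4 × 0.00102 = $757.976688
Wrenford USD: $743,114.4 × 0.01989 = $14,780.545416
Total = $19,187.213808

$19,187.21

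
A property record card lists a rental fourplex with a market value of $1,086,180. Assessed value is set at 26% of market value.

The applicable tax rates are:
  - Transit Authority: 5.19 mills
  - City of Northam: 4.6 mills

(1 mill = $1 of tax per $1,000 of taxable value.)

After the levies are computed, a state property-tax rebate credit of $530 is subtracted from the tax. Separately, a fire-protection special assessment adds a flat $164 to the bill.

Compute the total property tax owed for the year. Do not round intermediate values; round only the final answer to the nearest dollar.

Assessed value = $1,086,180 × 0.26 = $282,406.8
Transit Authority: $282,406.8 × 0.00519 = $1,465.691292
City of Northam: $282,406.8 × 0.0046 = $1,299.07128
Levies subtotal = $2,764.762572
After credit = $2,764.762572 − $530 = $2,234.762572
Total = $2,234.762572 + $164 = $2,398.762572

$2,399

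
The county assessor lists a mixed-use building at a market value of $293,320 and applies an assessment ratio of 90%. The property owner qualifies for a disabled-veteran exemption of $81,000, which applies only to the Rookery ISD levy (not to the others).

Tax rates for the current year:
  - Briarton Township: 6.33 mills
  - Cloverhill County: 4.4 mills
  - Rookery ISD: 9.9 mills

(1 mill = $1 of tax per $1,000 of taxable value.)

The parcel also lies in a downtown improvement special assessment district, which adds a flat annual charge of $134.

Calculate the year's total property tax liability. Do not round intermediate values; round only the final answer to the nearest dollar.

$4,778

Assessed value = $293,320 × 0.9 = $263,988
Briarton Township: $263,988 × 0.00633 = $1,671.04404
Cloverhill County: $263,988 × 0.0044 = $1,161.5472
Rookery ISD: ($263,988 − $81,000) × 0.0099 = $182,988 × 0.0099 = $1,811.5812
Levies subtotal = $4,644.17244
Total = $4,644.17244 + $134 = $4,778.17244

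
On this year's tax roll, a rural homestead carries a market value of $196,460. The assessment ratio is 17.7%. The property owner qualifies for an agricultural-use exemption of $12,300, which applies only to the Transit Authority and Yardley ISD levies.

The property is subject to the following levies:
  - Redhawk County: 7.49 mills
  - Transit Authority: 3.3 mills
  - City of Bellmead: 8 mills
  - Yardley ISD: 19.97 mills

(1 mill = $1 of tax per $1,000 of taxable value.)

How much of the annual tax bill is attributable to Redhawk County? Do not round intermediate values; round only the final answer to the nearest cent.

Assessed value = $196,460 × 0.177 = $34,773.42
Redhawk County taxable value = $34,773.42 (exemption does not apply)
Redhawk County levy = $34,773.42 × 0.00749 = $260.4529158

$260.45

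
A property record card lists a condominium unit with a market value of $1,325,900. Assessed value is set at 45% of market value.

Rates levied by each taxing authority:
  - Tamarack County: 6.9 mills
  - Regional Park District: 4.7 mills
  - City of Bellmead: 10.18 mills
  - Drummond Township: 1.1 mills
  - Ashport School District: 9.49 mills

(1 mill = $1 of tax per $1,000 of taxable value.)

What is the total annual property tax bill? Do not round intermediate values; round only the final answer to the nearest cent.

Assessed value = $1,325,900 × 0.45 = $596,655
Tamarack County: $596,655 × 0.0069 = $4,116.9195
Regional Park District: $596,655 × 0.0047 = $2,804.2785
City of Bellmead: $596,655 × 0.01018 = $6,073.9479
Drummond Township: $596,655 × 0.0011 = $656.3205
Ashport School District: $596,655 × 0.00949 = $5,662.25595
Total = $4,116.9195 + $2,804.2785 + $6,073.9479 + $656.3205 + $5,662.25595 = $19,313.72235

$19,313.72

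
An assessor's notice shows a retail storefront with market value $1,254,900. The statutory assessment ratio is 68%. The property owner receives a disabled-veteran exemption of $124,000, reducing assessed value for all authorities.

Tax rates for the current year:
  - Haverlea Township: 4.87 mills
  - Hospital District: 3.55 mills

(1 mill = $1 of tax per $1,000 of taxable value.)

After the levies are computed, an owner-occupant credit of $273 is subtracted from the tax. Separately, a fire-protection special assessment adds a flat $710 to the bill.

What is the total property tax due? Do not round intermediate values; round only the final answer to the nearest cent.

$6,577.98

Assessed value = $1,254,900 × 0.68 = $853,332
Taxable value = $853,332 − $124,000 = $729,332
Haverlea Township: $729,332 × 0.00487 = $3,551.84684
Hospital District: $729,332 × 0.00355 = $2,589.1286
Levies subtotal = $6,140.97544
After credit = $6,140.97544 − $273 = $5,867.97544
Total = $5,867.97544 + $710 = $6,577.97544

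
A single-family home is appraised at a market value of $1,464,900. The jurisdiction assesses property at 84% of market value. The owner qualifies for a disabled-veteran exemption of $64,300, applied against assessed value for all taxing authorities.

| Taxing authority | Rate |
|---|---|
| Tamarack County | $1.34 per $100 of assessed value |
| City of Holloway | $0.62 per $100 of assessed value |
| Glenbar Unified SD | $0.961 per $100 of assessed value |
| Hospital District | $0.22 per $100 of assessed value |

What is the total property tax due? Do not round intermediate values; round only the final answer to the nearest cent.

$36,630.84

Assessed value = $1,464,900 × 0.84 = $1,230,516
Taxable value = $1,230,516 − $64,300 = $1,166,216
Tamarack County: $1,166,216 × 0.0134 = $15,627.2944
City of Holloway: $1,166,216 × 0.0062 = $7,230.5392
Glenbar Unified SD: $1,166,216 × 0.00961 = $11,207.33576
Hospital District: $1,166,216 × 0.0022 = $2,565.6752
Total = $15,627.2944 + $7,230.5392 + $11,207.33576 + $2,565.6752 = $36,630.84456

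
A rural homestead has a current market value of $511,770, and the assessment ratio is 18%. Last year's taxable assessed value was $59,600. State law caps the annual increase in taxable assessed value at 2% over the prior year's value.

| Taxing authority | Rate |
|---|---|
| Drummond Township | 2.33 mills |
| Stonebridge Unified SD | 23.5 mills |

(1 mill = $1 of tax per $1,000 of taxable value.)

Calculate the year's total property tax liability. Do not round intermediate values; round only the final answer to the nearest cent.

$1,570.26

Uncapped assessed value = $511,770 × 0.18 = $92,118.6
Cap limit = $59,600 × 1.02 = $60,792
Taxable assessed value = min($92,118.6, $60,792) = $60,792 (cap binds)
Drummond Township: $60,792 × 0.00233 = $141.64536
Stonebridge Unified SD: $60,792 × 0.0235 = $1,428.612
Total = $1,570.25736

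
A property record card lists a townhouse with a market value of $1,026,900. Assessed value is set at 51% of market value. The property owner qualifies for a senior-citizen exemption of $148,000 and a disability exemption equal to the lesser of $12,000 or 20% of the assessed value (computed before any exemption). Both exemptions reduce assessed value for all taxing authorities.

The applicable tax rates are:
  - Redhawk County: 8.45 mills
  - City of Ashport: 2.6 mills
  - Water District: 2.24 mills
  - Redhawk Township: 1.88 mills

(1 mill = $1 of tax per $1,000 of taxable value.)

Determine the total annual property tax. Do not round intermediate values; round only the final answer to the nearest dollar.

Assessed value = $1,026,900 × 0.51 = $523,719
Disability exemption = min($12,000, 20% × $523,719) = min($12,000, $104,743.8) = $12,000 (dollar cap binds)
Taxable value = $523,719 − $148,000 − $12,000 = $363,719
Redhawk County: $363,719 × 0.00845 = $3,073.42555
City of Ashport: $363,719 × 0.0026 = $945.6694
Water District: $363,719 × 0.00224 = $814.73056
Redhawk Township: $363,719 × 0.00188 = $683.79172
Total = $5,517.61723

$5,518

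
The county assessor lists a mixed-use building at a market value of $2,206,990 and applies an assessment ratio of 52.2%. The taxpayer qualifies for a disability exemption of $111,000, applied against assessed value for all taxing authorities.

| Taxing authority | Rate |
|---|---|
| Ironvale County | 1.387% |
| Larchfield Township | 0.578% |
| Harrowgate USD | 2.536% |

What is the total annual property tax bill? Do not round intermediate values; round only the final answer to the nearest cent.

Assessed value = $2,206,990 × 0.522 = $1,152,048.78
Taxable value = $1,152,048.78 − $111,000 = $1,041,048.78
Ironvale County: $1,041,048.78 × 0.01387 = $14,439.3465786
Larchfield Township: $1,041,048.78 × 0.00578 = $6,017.2619484
Harrowgate USD: $1,041,048.78 × 0.02536 = $26,400.9970608
Total = $14,439.3465786 + $6,017.2619484 + $26,400.9970608 = $46,857.6055878

$46,857.61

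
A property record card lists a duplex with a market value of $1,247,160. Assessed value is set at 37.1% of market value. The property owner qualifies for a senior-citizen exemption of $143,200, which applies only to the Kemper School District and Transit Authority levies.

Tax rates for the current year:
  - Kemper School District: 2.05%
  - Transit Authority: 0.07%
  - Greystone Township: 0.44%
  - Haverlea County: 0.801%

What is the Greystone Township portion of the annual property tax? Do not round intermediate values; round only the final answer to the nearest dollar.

Assessed value = $1,247,160 × 0.371 = $462,696.36
Greystone Township taxable value = $462,696.36 (exemption does not apply)
Greystone Township levy = $462,696.36 × 0.0044 = $2,035.863984

$2,036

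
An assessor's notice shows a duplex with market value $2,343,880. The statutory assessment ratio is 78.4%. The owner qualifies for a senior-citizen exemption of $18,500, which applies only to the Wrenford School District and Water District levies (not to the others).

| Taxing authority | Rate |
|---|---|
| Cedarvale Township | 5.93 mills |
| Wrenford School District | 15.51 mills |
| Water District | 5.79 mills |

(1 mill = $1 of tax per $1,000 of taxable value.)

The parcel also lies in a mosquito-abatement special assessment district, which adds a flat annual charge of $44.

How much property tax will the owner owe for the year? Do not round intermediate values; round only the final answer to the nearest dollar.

$49,688

Assessed value = $2,343,880 × 0.784 = $1,837,601.92
Cedarvale Township: $1,837,601.92 × 0.00593 = $10,896.9793856
Wrenford School District: ($1,837,601.92 − $18,500) × 0.01551 = $1,819,101.92 × 0.01551 = $28,214.2707792
Water District: ($1,837,601.92 − $18,500) × 0.00579 = $1,819,101.92 × 0.00579 = $10,532.6001168
Levies subtotal = $49,643.8502816
Total = $49,643.8502816 + $44 = $49,687.8502816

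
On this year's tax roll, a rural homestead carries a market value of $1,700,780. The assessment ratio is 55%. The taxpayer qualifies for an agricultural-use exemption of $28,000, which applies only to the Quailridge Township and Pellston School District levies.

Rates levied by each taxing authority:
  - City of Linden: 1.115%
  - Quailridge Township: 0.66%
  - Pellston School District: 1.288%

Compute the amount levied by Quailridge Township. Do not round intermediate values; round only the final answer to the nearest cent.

Assessed value = $1,700,780 × 0.55 = $935,429
Quailridge Township taxable value = $935,429 − $28,000 = $907,429
Quailridge Township levy = $907,429 × 0.0066 = $5,989.0314

$5,989.03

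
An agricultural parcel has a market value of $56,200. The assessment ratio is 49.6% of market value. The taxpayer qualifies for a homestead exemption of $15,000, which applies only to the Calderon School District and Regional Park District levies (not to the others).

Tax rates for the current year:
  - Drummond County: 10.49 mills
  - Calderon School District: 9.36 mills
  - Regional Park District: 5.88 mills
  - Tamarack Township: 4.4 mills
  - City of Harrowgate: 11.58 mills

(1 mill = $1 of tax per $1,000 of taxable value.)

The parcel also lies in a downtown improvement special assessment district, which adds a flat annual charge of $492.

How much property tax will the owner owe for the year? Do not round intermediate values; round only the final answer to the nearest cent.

Assessed value = $56,200 × 0.496 = $27,875.2
Drummond County: $27,875.2 × 0.01049 = $292.410848
Calderon School District: ($27,875.2 − $15,000) × 0.00936 = $12,875.2 × 0.00936 = $120.511872
Regional Park District: ($27,875.2 − $15,000) × 0.00588 = $12,875.2 × 0.00588 = $75.706176
Tamarack Township: $27,875.2 × 0.0044 = $122.65088
City of Harrowgate: $27,875.2 × 0.01158 = $322.794816
Levies subtotal = $934.074592
Total = $934.074592 + $492 = $1,426.074592

$1,426.07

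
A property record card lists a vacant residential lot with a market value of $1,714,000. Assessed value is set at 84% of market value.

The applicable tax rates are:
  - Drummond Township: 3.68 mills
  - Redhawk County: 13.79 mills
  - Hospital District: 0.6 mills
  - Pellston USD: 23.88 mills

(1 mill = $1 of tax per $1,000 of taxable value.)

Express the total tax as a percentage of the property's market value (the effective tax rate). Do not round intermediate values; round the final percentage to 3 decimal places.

3.524%

Assessed value = $1,714,000 × 0.84 = $1,439,760
Drummond Township: $1,439,760 × 0.00368 = $5,298.3168
Redhawk County: $1,439,760 × 0.01379 = $19,854.2904
Hospital District: $1,439,760 × 0.0006 = $863.856
Pellston USD: $1,439,760 × 0.02388 = $34,381.4688
Total tax = $60,397.932
Effective rate = $60,397.932 ÷ $1,714,000 = 3.524% of market value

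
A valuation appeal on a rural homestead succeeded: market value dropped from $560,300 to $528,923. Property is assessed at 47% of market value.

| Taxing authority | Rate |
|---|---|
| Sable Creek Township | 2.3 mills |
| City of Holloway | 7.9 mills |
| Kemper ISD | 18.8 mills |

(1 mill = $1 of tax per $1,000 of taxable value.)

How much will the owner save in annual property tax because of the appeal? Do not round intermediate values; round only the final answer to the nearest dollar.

$428

Old assessed value = $560,300 × 0.47 = $263,341
New assessed value = $528,923 × 0.47 = $248,593.81
Combined rate = 0.0023 + 0.0079 + 0.0188 = 0.029
Old tax = $263,341 × 0.029 = $7,636.889
New tax = $248,593.81 × 0.029 = $7,209.22049
Reduction = $7,636.889 − $7,209.22049 = $427.66851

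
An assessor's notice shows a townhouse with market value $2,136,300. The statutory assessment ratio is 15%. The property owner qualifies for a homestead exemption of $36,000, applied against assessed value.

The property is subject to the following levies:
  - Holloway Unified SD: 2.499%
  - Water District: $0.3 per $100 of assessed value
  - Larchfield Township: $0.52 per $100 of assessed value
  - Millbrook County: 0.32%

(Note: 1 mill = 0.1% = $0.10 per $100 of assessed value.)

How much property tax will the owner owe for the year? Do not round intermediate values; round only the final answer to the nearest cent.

$10,350.95

Assessed value = $2,136,300 × 0.15 = $320,445
Taxable value = $320,445 − $36,000 = $284,445
Holloway Unified SD: $284,445 × 0.02499 = $7,108.28055
Water District: $284,445 × 0.003 = $853.335
Larchfield Township: $284,445 × 0.0052 = $1,479.114
Millbrook County: $284,445 × 0.0032 = $910.224
Total = $10,350.95355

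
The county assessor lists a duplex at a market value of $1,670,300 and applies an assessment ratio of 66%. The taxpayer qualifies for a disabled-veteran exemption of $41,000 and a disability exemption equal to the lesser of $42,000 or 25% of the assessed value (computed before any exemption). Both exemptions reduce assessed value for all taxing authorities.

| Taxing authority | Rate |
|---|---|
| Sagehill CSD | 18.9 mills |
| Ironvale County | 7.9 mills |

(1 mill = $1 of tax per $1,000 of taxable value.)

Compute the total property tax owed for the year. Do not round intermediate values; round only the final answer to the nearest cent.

Assessed value = $1,670,300 × 0.66 = $1,102,398
Disability exemption = min($42,000, 25% × $1,102,398) = min($42,000, $275,599.5) = $42,000 (dollar cap binds)
Taxable value = $1,102,398 − $41,000 − $42,000 = $1,019,398
Sagehill CSD: $1,019,398 × 0.0189 = $19,266.6222
Ironvale County: $1,019,398 × 0.0079 = $8,053.2442
Total = $27,319.8664

$27,319.87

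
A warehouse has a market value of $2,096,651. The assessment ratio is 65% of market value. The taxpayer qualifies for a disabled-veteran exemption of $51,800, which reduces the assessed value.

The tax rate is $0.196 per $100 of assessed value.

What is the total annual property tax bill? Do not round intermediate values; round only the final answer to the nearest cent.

Assessed value = $2,096,651 × 0.65 = $1,362,823.15
Taxable value = $1,362,823.15 − $51,800 = $1,311,023.15
Tax = $1,311,023.15 × 0.00196 = $2,569.605374

$2,569.61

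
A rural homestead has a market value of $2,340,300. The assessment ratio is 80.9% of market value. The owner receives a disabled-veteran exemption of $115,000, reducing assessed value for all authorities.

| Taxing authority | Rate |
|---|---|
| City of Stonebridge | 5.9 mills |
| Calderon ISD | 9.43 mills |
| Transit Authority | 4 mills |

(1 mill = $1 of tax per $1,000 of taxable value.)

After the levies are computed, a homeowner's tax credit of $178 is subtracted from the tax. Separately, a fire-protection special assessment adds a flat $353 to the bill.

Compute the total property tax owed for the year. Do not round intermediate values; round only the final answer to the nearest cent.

Assessed value = $2,340,300 × 0.809 = $1,893,302.7
Taxable value = $1,893,302.7 − $115,000 = $1,778,302.7
City of Stonebridge: $1,778,302.7 × 0.0059 = $10,491.98593
Calderon ISD: $1,778,302.7 × 0.00943 = $16,769.394461
Transit Authority: $1,778,302.7 × 0.004 = $7,113.2108
Levies subtotal = $34,374.591191
After credit = $34,374.591191 − $178 = $34,196.591191
Total = $34,196.591191 + $353 = $34,549.591191

$34,549.59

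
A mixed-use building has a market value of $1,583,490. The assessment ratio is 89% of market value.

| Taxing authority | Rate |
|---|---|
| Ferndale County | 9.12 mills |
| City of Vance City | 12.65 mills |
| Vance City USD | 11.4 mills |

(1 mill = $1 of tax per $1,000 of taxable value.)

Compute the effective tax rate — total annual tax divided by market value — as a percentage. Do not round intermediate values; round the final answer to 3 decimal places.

2.952%

Assessed value = $1,583,490 × 0.89 = $1,409,306.1
Ferndale County: $1,409,306.1 × 0.00912 = $12,852.871632
City of Vance City: $1,409,306.1 × 0.01265 = $17,827.722165
Vance City USD: $1,409,306.1 × 0.0114 = $16,066.08954
Total tax = $46,746.683337
Effective rate = $46,746.683337 ÷ $1,583,490 = 2.952% of market value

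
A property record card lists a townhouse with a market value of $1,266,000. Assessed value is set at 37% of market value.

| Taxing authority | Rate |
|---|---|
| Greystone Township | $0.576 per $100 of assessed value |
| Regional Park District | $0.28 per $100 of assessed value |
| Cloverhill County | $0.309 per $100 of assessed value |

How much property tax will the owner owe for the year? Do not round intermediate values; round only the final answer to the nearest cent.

Assessed value = $1,266,000 × 0.37 = $468,420
Greystone Township: $468,420 × 0.00576 = $2,698.0992
Regional Park District: $468,420 × 0.0028 = $1,311.576
Cloverhill County: $468,420 × 0.00309 = $1,447.4178
Total = $2,698.0992 + $1,311.576 + $1,447.4178 = $5,457.093

$5,457.09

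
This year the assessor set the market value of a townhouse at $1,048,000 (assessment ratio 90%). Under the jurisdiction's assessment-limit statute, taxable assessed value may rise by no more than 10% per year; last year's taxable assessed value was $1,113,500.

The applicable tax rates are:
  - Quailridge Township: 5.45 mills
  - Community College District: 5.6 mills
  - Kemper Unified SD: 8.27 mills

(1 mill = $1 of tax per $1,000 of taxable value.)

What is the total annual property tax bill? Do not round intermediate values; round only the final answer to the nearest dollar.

Uncapped assessed value = $1,048,000 × 0.9 = $943,200
Cap limit = $1,113,500 × 1.1 = $1,224,850
Taxable assessed value = min($943,200, $1,224,850) = $943,200 (cap does not bind)
Quailridge Township: $943,200 × 0.00545 = $5,140.44
Community College District: $943,200 × 0.0056 = $5,281.92
Kemper Unified SD: $943,200 × 0.00827 = $7,800.264
Total = $18,222.624

$18,223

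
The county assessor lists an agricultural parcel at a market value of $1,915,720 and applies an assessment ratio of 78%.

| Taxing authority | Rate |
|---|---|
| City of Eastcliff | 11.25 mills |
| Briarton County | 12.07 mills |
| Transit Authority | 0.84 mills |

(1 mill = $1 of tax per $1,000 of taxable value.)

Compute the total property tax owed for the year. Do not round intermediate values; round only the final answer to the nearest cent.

$36,101.36

Assessed value = $1,915,720 × 0.78 = $1,494,261.6
City of Eastcliff: $1,494,261.6 × 0.01125 = $16,810.443
Briarton County: $1,494,261.6 × 0.01207 = $18,035.737512
Transit Authority: $1,494,261.6 × 0.00084 = $1,255.179744
Total = $16,810.443 + $18,035.737512 + $1,255.179744 = $36,101.360256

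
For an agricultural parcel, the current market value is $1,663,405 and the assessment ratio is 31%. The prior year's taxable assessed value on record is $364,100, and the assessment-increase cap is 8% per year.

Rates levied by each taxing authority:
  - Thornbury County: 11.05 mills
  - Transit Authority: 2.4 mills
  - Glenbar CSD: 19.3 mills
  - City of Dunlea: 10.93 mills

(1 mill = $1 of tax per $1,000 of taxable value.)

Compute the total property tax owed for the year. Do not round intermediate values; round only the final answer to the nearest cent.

$17,176.20

Uncapped assessed value = $1,663,405 × 0.31 = $515,655.55
Cap limit = $364,100 × 1.08 = $393,228
Taxable assessed value = min($515,655.55, $393,228) = $393,228 (cap binds)
Thornbury County: $393,228 × 0.01105 = $4,345.1694
Transit Authority: $393,228 × 0.0024 = $943.7472
Glenbar CSD: $393,228 × 0.0193 = $7,589.3004
City of Dunlea: $393,228 × 0.01093 = $4,297.98204
Total = $17,176.19904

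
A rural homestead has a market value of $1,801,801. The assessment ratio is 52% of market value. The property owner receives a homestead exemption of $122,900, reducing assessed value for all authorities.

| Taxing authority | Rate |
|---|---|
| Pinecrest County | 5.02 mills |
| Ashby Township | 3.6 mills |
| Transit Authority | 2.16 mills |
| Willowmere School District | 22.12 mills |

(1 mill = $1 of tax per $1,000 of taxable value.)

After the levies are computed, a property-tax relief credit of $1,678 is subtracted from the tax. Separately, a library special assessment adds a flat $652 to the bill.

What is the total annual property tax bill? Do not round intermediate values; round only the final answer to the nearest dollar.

$25,756

Assessed value = $1,801,801 × 0.52 = $936,936.52
Taxable value = $936,936.52 − $122,900 = $814,036.52
Pinecrest County: $814,036.52 × 0.00502 = $4,086.4633304
Ashby Township: $814,036.52 × 0.0036 = $2,930.531472
Transit Authority: $814,036.52 × 0.00216 = $1,758.3188832
Willowmere School District: $814,036.52 × 0.02212 = $18,006.4878224
Levies subtotal = $26,781.801508
After credit = $26,781.801508 − $1,678 = $25,103.801508
Total = $25,103.801508 + $652 = $25,755.801508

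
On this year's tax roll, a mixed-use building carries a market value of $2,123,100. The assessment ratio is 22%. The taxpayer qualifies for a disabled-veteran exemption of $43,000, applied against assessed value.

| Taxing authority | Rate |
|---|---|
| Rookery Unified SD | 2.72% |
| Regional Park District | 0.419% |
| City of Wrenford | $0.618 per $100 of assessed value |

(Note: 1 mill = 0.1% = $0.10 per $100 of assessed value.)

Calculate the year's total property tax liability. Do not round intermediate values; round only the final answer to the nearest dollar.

Assessed value = $2,123,100 × 0.22 = $467,082
Taxable value = $467,082 − $43,000 = $424,082
Rookery Unified SD: $424,082 × 0.0272 = $11,535.0304
Regional Park District: $424,082 × 0.00419 = $1,776.90358
City of Wrenford: $424,082 × 0.00618 = $2,620.82676
Total = $15,932.76074

$15,933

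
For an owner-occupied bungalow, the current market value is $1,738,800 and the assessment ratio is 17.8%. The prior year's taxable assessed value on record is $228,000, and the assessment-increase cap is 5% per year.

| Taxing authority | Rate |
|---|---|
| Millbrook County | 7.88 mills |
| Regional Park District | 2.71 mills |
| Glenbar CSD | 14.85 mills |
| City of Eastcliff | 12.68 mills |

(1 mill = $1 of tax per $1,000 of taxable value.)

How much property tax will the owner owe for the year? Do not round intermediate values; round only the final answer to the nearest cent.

Uncapped assessed value = $1,738,800 × 0.178 = $309,506.4
Cap limit = $228,000 × 1.05 = $239,400
Taxable assessed value = min($309,506.4, $239,400) = $239,400 (cap binds)
Millbrook County: $239,400 × 0.00788 = $1,886.472
Regional Park District: $239,400 × 0.00271 = $648.774
Glenbar CSD: $239,400 × 0.01485 = $3,555.09
City of Eastcliff: $239,400 × 0.01268 = $3,035.592
Total = $9,125.928

$9,125.93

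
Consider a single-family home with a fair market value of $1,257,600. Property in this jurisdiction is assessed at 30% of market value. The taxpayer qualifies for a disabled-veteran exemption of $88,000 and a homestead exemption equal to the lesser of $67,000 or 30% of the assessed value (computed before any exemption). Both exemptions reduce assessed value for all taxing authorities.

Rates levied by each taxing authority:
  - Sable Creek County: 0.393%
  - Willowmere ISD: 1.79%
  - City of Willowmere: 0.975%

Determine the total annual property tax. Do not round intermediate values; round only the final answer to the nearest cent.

Assessed value = $1,257,600 × 0.3 = $377,280
Homestead exemption = min($67,000, 30% × $377,280) = min($67,000, $113,184) = $67,000 (dollar cap binds)
Taxable value = $377,280 − $88,000 − $67,000 = $222,280
Sable Creek County: $222,280 × 0.00393 = $873.5604
Willowmere ISD: $222,280 × 0.0179 = $3,978.812
City of Willowmere: $222,280 × 0.00975 = $2,167.23
Total = $7,019.6024

$7,019.60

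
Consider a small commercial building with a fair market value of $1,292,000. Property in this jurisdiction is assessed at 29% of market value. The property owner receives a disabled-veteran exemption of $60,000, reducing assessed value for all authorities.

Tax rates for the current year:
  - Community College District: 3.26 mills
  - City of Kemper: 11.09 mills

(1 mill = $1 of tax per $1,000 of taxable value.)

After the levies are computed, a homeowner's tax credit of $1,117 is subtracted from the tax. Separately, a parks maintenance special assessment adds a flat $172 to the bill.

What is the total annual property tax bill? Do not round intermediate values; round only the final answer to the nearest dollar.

$3,571

Assessed value = $1,292,000 × 0.29 = $374,680
Taxable value = $374,680 − $60,000 = $314,680
Community College District: $314,680 × 0.00326 = $1,025.8568
City of Kemper: $314,680 × 0.01109 = $3,489.8012
Levies subtotal = $4,515.658
After credit = $4,515.658 − $1,117 = $3,398.658
Total = $3,398.658 + $172 = $3,570.658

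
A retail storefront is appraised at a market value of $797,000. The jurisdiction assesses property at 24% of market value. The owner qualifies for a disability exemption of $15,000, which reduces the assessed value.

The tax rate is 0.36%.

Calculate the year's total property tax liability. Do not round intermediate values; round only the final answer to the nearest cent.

Assessed value = $797,000 × 0.24 = $191,280
Taxable value = $191,280 − $15,000 = $176,280
Tax = $176,280 × 0.0036 = $634.608

$634.61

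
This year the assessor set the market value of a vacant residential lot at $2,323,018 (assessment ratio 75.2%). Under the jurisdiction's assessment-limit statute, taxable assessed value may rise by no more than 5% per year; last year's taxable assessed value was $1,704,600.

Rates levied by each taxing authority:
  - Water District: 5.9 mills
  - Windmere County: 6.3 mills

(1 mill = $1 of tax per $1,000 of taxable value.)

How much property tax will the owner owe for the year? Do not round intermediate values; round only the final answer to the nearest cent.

Uncapped assessed value = $2,323,018 × 0.752 = $1,746,909.536
Cap limit = $1,704,600 × 1.05 = $1,789,830
Taxable assessed value = min($1,746,909.536, $1,789,830) = $1,746,909.536 (cap does not bind)
Water District: $1,746,909.536 × 0.0059 = $10,306.7662624
Windmere County: $1,746,909.536 × 0.0063 = $11,005.5300768
Total = $21,312.2963392

$21,312.30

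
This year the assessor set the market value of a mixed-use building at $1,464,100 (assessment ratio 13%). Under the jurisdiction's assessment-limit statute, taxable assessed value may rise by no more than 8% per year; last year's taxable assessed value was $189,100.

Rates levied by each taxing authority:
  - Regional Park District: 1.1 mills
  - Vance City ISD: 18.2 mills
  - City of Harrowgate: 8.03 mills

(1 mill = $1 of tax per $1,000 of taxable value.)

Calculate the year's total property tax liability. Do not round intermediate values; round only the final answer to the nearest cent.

$5,201.80

Uncapped assessed value = $1,464,100 × 0.13 = $190,333
Cap limit = $189,100 × 1.08 = $204,228
Taxable assessed value = min($190,333, $204,228) = $190,333 (cap does not bind)
Regional Park District: $190,333 × 0.0011 = $209.3663
Vance City ISD: $190,333 × 0.0182 = $3,464.0606
City of Harrowgate: $190,333 × 0.00803 = $1,528.37399
Total = $5,201.80089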